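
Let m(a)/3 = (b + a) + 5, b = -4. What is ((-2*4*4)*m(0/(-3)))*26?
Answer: -2496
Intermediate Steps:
m(a) = 3 + 3*a (m(a) = 3*((-4 + a) + 5) = 3*(1 + a) = 3 + 3*a)
((-2*4*4)*m(0/(-3)))*26 = ((-2*4*4)*(3 + 3*(0/(-3))))*26 = ((-8*4)*(3 + 3*(0*(-1/3))))*26 = -32*(3 + 3*0)*26 = -32*(3 + 0)*26 = -32*3*26 = -96*26 = -2496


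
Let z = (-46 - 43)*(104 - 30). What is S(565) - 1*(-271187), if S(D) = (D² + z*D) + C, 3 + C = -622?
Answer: -3131303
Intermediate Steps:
C = -625 (C = -3 - 622 = -625)
z = -6586 (z = -89*74 = -6586)
S(D) = -625 + D² - 6586*D (S(D) = (D² - 6586*D) - 625 = -625 + D² - 6586*D)
S(565) - 1*(-271187) = (-625 + 565² - 6586*565) - 1*(-271187) = (-625 + 319225 - 3721090) + 271187 = -3402490 + 271187 = -3131303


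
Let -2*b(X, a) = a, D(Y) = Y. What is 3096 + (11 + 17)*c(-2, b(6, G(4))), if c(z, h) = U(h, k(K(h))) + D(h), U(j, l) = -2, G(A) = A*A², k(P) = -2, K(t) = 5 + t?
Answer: 2144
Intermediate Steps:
G(A) = A³
b(X, a) = -a/2
c(z, h) = -2 + h
3096 + (11 + 17)*c(-2, b(6, G(4))) = 3096 + (11 + 17)*(-2 - ½*4³) = 3096 + 28*(-2 - ½*64) = 3096 + 28*(-2 - 32) = 3096 + 28*(-34) = 3096 - 952 = 2144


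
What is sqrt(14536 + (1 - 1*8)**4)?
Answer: sqrt(16937) ≈ 130.14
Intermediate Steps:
sqrt(14536 + (1 - 1*8)**4) = sqrt(14536 + (1 - 8)**4) = sqrt(14536 + (-7)**4) = sqrt(14536 + 2401) = sqrt(16937)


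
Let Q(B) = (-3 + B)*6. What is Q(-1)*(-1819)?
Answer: 43656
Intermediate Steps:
Q(B) = -18 + 6*B
Q(-1)*(-1819) = (-18 + 6*(-1))*(-1819) = (-18 - 6)*(-1819) = -24*(-1819) = 43656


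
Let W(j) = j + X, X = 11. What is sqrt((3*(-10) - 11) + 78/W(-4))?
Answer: I*sqrt(1463)/7 ≈ 5.4642*I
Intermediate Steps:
W(j) = 11 + j (W(j) = j + 11 = 11 + j)
sqrt((3*(-10) - 11) + 78/W(-4)) = sqrt((3*(-10) - 11) + 78/(11 - 4)) = sqrt((-30 - 11) + 78/7) = sqrt(-41 + 78*(1/7)) = sqrt(-41 + 78/7) = sqrt(-209/7) = I*sqrt(1463)/7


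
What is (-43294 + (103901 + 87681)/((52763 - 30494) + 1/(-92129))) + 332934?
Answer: 297124534903039/1025810350 ≈ 2.8965e+5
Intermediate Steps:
(-43294 + (103901 + 87681)/((52763 - 30494) + 1/(-92129))) + 332934 = (-43294 + 191582/(22269 - 1/92129)) + 332934 = (-43294 + 191582/(2051620700/92129)) + 332934 = (-43294 + 191582*(92129/2051620700)) + 332934 = (-43294 + 8825129039/1025810350) + 332934 = -44402608163861/1025810350 + 332934 = 297124534903039/1025810350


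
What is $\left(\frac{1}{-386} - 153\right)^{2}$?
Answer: $\frac{3487965481}{148996} \approx 23410.0$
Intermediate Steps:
$\left(\frac{1}{-386} - 153\right)^{2} = \left(- \frac{1}{386} - 153\right)^{2} = \left(- \frac{59059}{386}\right)^{2} = \frac{3487965481}{148996}$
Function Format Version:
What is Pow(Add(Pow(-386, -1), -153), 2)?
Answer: Rational(3487965481, 148996) ≈ 23410.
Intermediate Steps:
Pow(Add(Pow(-386, -1), -153), 2) = Pow(Add(Rational(-1, 386), -153), 2) = Pow(Rational(-59059, 386), 2) = Rational(3487965481, 148996)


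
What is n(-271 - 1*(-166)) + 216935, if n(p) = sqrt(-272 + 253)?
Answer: 216935 + I*sqrt(19) ≈ 2.1694e+5 + 4.3589*I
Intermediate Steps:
n(p) = I*sqrt(19) (n(p) = sqrt(-19) = I*sqrt(19))
n(-271 - 1*(-166)) + 216935 = I*sqrt(19) + 216935 = 216935 + I*sqrt(19)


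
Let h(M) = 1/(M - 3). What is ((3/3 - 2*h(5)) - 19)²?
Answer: 361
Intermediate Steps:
h(M) = 1/(-3 + M)
((3/3 - 2*h(5)) - 19)² = ((3/3 - 2/(-3 + 5)) - 19)² = ((3*(⅓) - 2/2) - 19)² = ((1 - 2*½) - 19)² = ((1 - 1) - 19)² = (0 - 19)² = (-19)² = 361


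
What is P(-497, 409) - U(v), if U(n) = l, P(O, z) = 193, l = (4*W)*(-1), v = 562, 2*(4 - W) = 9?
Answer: 191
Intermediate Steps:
W = -1/2 (W = 4 - 1/2*9 = 4 - 9/2 = -1/2 ≈ -0.50000)
l = 2 (l = (4*(-1/2))*(-1) = -2*(-1) = 2)
U(n) = 2
P(-497, 409) - U(v) = 193 - 1*2 = 193 - 2 = 191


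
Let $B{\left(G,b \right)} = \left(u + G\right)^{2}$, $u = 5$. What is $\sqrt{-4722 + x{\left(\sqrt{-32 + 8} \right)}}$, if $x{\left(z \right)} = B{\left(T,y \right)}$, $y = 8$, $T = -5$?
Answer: $i \sqrt{4722} \approx 68.717 i$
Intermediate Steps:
$B{\left(G,b \right)} = \left(5 + G\right)^{2}$
$x{\left(z \right)} = 0$ ($x{\left(z \right)} = \left(5 - 5\right)^{2} = 0^{2} = 0$)
$\sqrt{-4722 + x{\left(\sqrt{-32 + 8} \right)}} = \sqrt{-4722 + 0} = \sqrt{-4722} = i \sqrt{4722}$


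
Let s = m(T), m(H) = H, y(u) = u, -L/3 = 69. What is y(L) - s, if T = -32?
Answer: -175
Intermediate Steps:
L = -207 (L = -3*69 = -207)
s = -32
y(L) - s = -207 - 1*(-32) = -207 + 32 = -175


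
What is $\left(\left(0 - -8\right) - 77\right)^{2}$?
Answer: $4761$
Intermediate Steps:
$\left(\left(0 - -8\right) - 77\right)^{2} = \left(\left(0 + 8\right) - 77\right)^{2} = \left(8 - 77\right)^{2} = \left(-69\right)^{2} = 4761$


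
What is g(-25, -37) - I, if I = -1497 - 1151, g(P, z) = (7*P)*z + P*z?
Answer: 10048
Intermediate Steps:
g(P, z) = 8*P*z (g(P, z) = 7*P*z + P*z = 8*P*z)
I = -2648
g(-25, -37) - I = 8*(-25)*(-37) - 1*(-2648) = 7400 + 2648 = 10048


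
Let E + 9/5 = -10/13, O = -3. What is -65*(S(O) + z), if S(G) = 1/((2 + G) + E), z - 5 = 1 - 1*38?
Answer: 486785/232 ≈ 2098.2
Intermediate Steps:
E = -167/65 (E = -9/5 - 10/13 = -167/65 ≈ -2.5692)
z = -32 (z = 5 + (1 - 1*38) = 5 + (1 - 38) = 5 - 37 = -32)
S(G) = 1/(-37/65 + G) (S(G) = 1/((2 + G) - 167/65) = 1/(-37/65 + G))
-65*(S(O) + z) = -65*(65/(-37 + 65*(-3)) - 32) = -65*(65/(-37 - 195) - 32) = -65*(65/(-232) - 32) = -65*(65*(-1/232) - 32) = -65*(-65/232 - 32) = -65*(-7489/232) = 486785/232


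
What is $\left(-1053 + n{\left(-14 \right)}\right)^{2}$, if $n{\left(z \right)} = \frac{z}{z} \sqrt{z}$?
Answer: $\left(1053 - i \sqrt{14}\right)^{2} \approx 1.1088 \cdot 10^{6} - 7880.0 i$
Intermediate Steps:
$n{\left(z \right)} = \sqrt{z}$ ($n{\left(z \right)} = 1 \sqrt{z} = \sqrt{z}$)
$\left(-1053 + n{\left(-14 \right)}\right)^{2} = \left(-1053 + \sqrt{-14}\right)^{2} = \left(-1053 + i \sqrt{14}\right)^{2}$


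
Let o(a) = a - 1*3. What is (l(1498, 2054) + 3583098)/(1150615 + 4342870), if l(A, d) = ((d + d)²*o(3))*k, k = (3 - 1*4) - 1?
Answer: 3583098/5493485 ≈ 0.65224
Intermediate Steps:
o(a) = -3 + a (o(a) = a - 3 = -3 + a)
k = -2 (k = (3 - 4) - 1 = -1 - 1 = -2)
l(A, d) = 0 (l(A, d) = ((d + d)²*(-3 + 3))*(-2) = ((2*d)²*0)*(-2) = ((4*d²)*0)*(-2) = 0*(-2) = 0)
(l(1498, 2054) + 3583098)/(1150615 + 4342870) = (0 + 3583098)/(1150615 + 4342870) = 3583098/5493485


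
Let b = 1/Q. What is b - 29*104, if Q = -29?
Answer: -87465/29 ≈ -3016.0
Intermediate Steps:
b = -1/29 (b = 1/(-29) = -1/29 ≈ -0.034483)
b - 29*104 = -1/29 - 29*104 = -1/29 - 3016 = -87465/29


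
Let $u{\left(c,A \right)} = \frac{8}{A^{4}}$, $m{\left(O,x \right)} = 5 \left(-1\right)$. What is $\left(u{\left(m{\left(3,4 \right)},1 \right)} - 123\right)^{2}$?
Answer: $13225$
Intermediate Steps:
$m{\left(O,x \right)} = -5$
$u{\left(c,A \right)} = \frac{8}{A^{4}}$
$\left(u{\left(m{\left(3,4 \right)},1 \right)} - 123\right)^{2} = \left(8 \cdot 1^{-4} - 123\right)^{2} = \left(8 \cdot 1 - 123\right)^{2} = \left(8 - 123\right)^{2} = \left(-115\right)^{2} = 13225$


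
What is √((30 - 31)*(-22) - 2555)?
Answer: I*√2533 ≈ 50.329*I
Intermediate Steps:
√((30 - 31)*(-22) - 2555) = √(-1*(-22) - 2555) = √(22 - 2555) = √(-2533) = I*√2533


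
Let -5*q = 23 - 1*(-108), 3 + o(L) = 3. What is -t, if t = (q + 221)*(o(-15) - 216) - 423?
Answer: 212499/5 ≈ 42500.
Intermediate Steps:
o(L) = 0 (o(L) = -3 + 3 = 0)
q = -131/5 (q = -(23 - 1*(-108))/5 = -(23 + 108)/5 = -1/5*131 = -131/5 ≈ -26.200)
t = -212499/5 (t = (-131/5 + 221)*(0 - 216) - 423 = (974/5)*(-216) - 423 = -210384/5 - 423 = -212499/5 ≈ -42500.)
-t = -1*(-212499/5) = 212499/5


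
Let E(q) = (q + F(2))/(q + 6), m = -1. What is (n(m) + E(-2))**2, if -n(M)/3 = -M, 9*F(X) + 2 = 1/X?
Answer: 7225/576 ≈ 12.543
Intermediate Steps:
F(X) = -2/9 + 1/(9*X)
n(M) = 3*M (n(M) = -(-3)*M = 3*M)
E(q) = (-1/6 + q)/(6 + q) (E(q) = (q + (1/9)*(1 - 2*2)/2)/(q + 6) = (q + (1/9)*(1/2)*(1 - 4))/(6 + q) = (q + (1/9)*(1/2)*(-3))/(6 + q) = (q - 1/6)/(6 + q) = (-1/6 + q)/(6 + q))
(n(m) + E(-2))**2 = (3*(-1) + (-1/6 - 2)/(6 - 2))**2 = (-3 - 13/6/4)**2 = (-3 + (1/4)*(-13/6))**2 = (-3 - 13/24)**2 = (-85/24)**2 = 7225/576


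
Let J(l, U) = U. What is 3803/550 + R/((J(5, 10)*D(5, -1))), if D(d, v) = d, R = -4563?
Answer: -4639/55 ≈ -84.345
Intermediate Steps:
3803/550 + R/((J(5, 10)*D(5, -1))) = 3803/550 - 4563/(10*5) = 3803*(1/550) - 4563/50 = 3803/550 - 4563*1/50 = 3803/550 - 4563/50 = -4639/55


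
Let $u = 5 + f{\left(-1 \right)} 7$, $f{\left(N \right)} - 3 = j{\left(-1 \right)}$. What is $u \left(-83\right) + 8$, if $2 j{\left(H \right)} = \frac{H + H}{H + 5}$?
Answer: $- \frac{8019}{4} \approx -2004.8$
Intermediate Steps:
$j{\left(H \right)} = \frac{H}{5 + H}$ ($j{\left(H \right)} = \frac{\left(H + H\right) \frac{1}{H + 5}}{2} = \frac{2 H \frac{1}{5 + H}}{2} = \frac{H}{5 + H}$)
$f{\left(N \right)} = \frac{11}{4}$ ($f{\left(N \right)} = 3 - \frac{1}{5 - 1} = 3 - \frac{1}{4} = \frac{11}{4}$)
$u = \frac{97}{4}$ ($u = 5 + \frac{11}{4} \cdot 7 = 5 + \frac{77}{4} = \frac{97}{4} \approx 24.25$)
$u \left(-83\right) + 8 = \frac{97}{4} \left(-83\right) + 8 = - \frac{8051}{4} + 8 = - \frac{8019}{4}$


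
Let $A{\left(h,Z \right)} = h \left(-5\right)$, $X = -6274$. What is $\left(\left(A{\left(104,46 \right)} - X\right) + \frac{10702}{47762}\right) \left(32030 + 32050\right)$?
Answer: $\frac{8805657330000}{23881} \approx 3.6873 \cdot 10^{8}$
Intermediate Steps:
$A{\left(h,Z \right)} = - 5 h$
$\left(\left(A{\left(104,46 \right)} - X\right) + \frac{10702}{47762}\right) \left(32030 + 32050\right) = \left(\left(\left(-5\right) 104 - -6274\right) + \frac{10702}{47762}\right) \left(32030 + 32050\right) = \left(\left(-520 + 6274\right) + 10702 \cdot \frac{1}{47762}\right) 64080 = \left(5754 + \frac{5351}{23881}\right) 64080 = \frac{137416625}{23881} \cdot 64080 = \frac{8805657330000}{23881}$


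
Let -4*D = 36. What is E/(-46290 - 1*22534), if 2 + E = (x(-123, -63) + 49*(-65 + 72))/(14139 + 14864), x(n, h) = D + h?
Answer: 57735/1996102472 ≈ 2.8924e-5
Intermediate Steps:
D = -9 (D = -¼*36 = -9)
x(n, h) = -9 + h
E = -57735/29003 (E = -2 + ((-9 - 63) + 49*(-65 + 72))/(14139 + 14864) = -2 + (-72 + 49*7)/29003 = -2 + (-72 + 343)*(1/29003) = -2 + 271*(1/29003) = -2 + 271/29003 = -57735/29003 ≈ -1.9907)
E/(-46290 - 1*22534) = -57735/(29003*(-46290 - 1*22534)) = -57735/(29003*(-46290 - 22534)) = -57735/29003/(-68824) = -57735/29003*(-1/68824) = 57735/1996102472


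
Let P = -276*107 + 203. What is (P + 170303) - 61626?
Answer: 79348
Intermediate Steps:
P = -29329 (P = -29532 + 203 = -29329)
(P + 170303) - 61626 = (-29329 + 170303) - 61626 = 140974 - 61626 = 79348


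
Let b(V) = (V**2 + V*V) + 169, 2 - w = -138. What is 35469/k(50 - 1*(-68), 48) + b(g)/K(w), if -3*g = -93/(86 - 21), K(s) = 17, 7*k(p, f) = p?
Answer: 17917408221/8475350 ≈ 2114.1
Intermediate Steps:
k(p, f) = p/7
w = 140 (w = 2 - 1*(-138) = 2 + 138 = 140)
g = 31/65 (g = -(-31)/(86 - 21) = -(-31)/65 = -1/3*(-93/65) = 31/65 ≈ 0.47692)
b(V) = 169 + 2*V**2 (b(V) = (V**2 + V**2) + 169 = 2*V**2 + 169 = 169 + 2*V**2)
35469/k(50 - 1*(-68), 48) + b(g)/K(w) = 35469/(((50 - 1*(-68))/7)) + (169 + 2*(31/65)**2)/17 = 35469/(((50 + 68)/7)) + (169 + 2*(961/4225))*(1/17) = 35469/(((1/7)*118)) + (169 + 1922/4225)*(1/17) = 35469/(118/7) + (715947/4225)*(1/17) = 35469*(7/118) + 715947/71825 = 248283/118 + 715947/71825 = 17917408221/8475350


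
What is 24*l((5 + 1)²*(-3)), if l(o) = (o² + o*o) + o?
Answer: 557280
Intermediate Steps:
l(o) = o + 2*o² (l(o) = (o² + o²) + o = 2*o² + o = o + 2*o²)
24*l((5 + 1)²*(-3)) = 24*(((5 + 1)²*(-3))*(1 + 2*((5 + 1)²*(-3)))) = 24*((6²*(-3))*(1 + 2*(6²*(-3)))) = 24*((36*(-3))*(1 + 2*(36*(-3)))) = 24*(-108*(1 + 2*(-108))) = 24*(-108*(1 - 216)) = 24*(-108*(-215)) = 24*23220 = 557280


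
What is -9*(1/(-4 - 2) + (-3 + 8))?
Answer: -87/2 ≈ -43.500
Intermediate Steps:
-9*(1/(-4 - 2) + (-3 + 8)) = -9*(1/(-6) + 5) = -9*(-1/6 + 5) = -9*29/6 = -87/2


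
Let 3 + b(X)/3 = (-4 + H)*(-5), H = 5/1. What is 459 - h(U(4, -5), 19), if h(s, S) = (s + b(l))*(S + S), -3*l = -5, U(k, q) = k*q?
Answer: 2131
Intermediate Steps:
l = 5/3 (l = -⅓*(-5) = 5/3 ≈ 1.6667)
H = 5 (H = 5*1 = 5)
b(X) = -24 (b(X) = -9 + 3*((-4 + 5)*(-5)) = -9 + 3*(1*(-5)) = -9 + 3*(-5) = -9 - 15 = -24)
h(s, S) = 2*S*(-24 + s) (h(s, S) = (s - 24)*(S + S) = (-24 + s)*(2*S) = 2*S*(-24 + s))
459 - h(U(4, -5), 19) = 459 - 2*19*(-24 + 4*(-5)) = 459 - 2*19*(-24 - 20) = 459 - 2*19*(-44) = 459 - 1*(-1672) = 459 + 1672 = 2131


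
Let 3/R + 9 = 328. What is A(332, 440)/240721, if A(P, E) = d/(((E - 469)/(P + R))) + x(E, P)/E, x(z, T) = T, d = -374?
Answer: 396176943/22269099710 ≈ 0.017790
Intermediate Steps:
R = 3/319 (R = 3/(-9 + 328) = 3/319 ≈ 0.0094044)
A(P, E) = P/E - 374*(3/319 + P)/(-469 + E) (A(P, E) = -374*(P + 3/319)/(E - 469) + P/E = -374*(3/319 + P)/(-469 + E) + P/E = P/E - 374*(3/319 + P)/(-469 + E))
A(332, 440)/240721 = ((1/29)*(-13601*332 - 102*440 - 10817*440*332)/(440*(-469 + 440)))/240721 = ((1/29)*(1/440)*(-4515532 - 44880 - 1580147360)/(-29))*(1/240721) = ((1/29)*(1/440)*(-1/29)*(-1584707772))*(1/240721) = (396176943/92510)*(1/240721) = 396176943/22269099710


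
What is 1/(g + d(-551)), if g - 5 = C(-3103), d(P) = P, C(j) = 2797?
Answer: 1/2251 ≈ 0.00044425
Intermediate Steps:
g = 2802 (g = 5 + 2797 = 2802)
1/(g + d(-551)) = 1/(2802 - 551) = 1/2251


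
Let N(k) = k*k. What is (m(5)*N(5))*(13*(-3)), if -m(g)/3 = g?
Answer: 14625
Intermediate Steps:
m(g) = -3*g
N(k) = k²
(m(5)*N(5))*(13*(-3)) = (-3*5*5²)*(13*(-3)) = -15*25*(-39) = -375*(-39) = 14625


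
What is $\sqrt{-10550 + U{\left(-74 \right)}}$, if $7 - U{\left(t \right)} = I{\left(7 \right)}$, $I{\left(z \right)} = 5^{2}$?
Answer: $2 i \sqrt{2642} \approx 102.8 i$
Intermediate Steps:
$I{\left(z \right)} = 25$
$U{\left(t \right)} = -18$ ($U{\left(t \right)} = 7 - 25 = -18$)
$\sqrt{-10550 + U{\left(-74 \right)}} = \sqrt{-10550 - 18} = \sqrt{-10568} = 2 i \sqrt{2642}$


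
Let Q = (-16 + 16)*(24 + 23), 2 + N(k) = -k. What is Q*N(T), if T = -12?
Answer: 0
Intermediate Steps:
N(k) = -2 - k
Q = 0 (Q = 0*47 = 0)
Q*N(T) = 0*(-2 - 1*(-12)) = 0*(-2 + 12) = 0*10 = 0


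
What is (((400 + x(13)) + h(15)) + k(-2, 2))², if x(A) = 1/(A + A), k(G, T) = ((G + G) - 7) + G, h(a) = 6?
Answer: 104427961/676 ≈ 1.5448e+5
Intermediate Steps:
k(G, T) = -7 + 3*G (k(G, T) = (2*G - 7) + G = (-7 + 2*G) + G = -7 + 3*G)
x(A) = 1/(2*A)
(((400 + x(13)) + h(15)) + k(-2, 2))² = (((400 + (½)/13) + 6) + (-7 + 3*(-2)))² = (((400 + (½)*(1/13)) + 6) + (-7 - 6))² = (((400 + 1/26) + 6) - 13)² = ((10401/26 + 6) - 13)² = (10557/26 - 13)² = (10219/26)² = 104427961/676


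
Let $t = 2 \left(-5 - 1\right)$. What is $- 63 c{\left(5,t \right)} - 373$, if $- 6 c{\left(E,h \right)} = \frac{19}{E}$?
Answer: $- \frac{3331}{10} \approx -333.1$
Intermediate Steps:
$t = -12$ ($t = 2 \left(-6\right) = -12$)
$c{\left(E,h \right)} = - \frac{19}{6 E}$ ($c{\left(E,h \right)} = - \frac{19 \frac{1}{E}}{6} = - \frac{19}{6 E}$)
$- 63 c{\left(5,t \right)} - 373 = - 63 \left(- \frac{19}{6 \cdot 5}\right) - 373 = - 63 \left(\left(- \frac{19}{6}\right) \frac{1}{5}\right) - 373 = \left(-63\right) \left(- \frac{19}{30}\right) - 373 = \frac{399}{10} - 373 = - \frac{3331}{10}$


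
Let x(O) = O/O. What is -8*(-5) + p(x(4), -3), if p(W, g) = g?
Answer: 37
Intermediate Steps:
x(O) = 1
-8*(-5) + p(x(4), -3) = -8*(-5) - 3 = 40 - 3 = 37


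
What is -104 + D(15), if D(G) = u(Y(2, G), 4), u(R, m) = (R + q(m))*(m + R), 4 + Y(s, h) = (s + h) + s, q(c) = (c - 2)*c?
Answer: 333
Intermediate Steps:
q(c) = c*(-2 + c) (q(c) = (-2 + c)*c = c*(-2 + c))
Y(s, h) = -4 + h + 2*s (Y(s, h) = -4 + ((s + h) + s) = -4 + ((h + s) + s) = -4 + (h + 2*s) = -4 + h + 2*s)
u(R, m) = (R + m)*(R + m*(-2 + m)) (u(R, m) = (R + m*(-2 + m))*(m + R) = (R + m*(-2 + m))*(R + m) = (R + m)*(R + m*(-2 + m)))
D(G) = 32 + G² + 12*G (D(G) = (-4 + G + 2*2)² + (-4 + G + 2*2)*4 + 4²*(-2 + 4) + (-4 + G + 2*2)*4*(-2 + 4) = (-4 + G + 4)² + (-4 + G + 4)*4 + 16*2 + (-4 + G + 4)*4*2 = G² + G*4 + 32 + G*4*2 = G² + 4*G + 32 + 8*G = 32 + G² + 12*G)
-104 + D(15) = -104 + (32 + 15² + 12*15) = -104 + (32 + 225 + 180) = -104 + 437 = 333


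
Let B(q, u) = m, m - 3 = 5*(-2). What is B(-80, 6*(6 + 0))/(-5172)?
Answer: 7/5172 ≈ 0.0013534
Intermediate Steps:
m = -7 (m = 3 + 5*(-2) = 3 - 10 = -7)
B(q, u) = -7
B(-80, 6*(6 + 0))/(-5172) = -7/(-5172) = -7*(-1/5172) = 7/5172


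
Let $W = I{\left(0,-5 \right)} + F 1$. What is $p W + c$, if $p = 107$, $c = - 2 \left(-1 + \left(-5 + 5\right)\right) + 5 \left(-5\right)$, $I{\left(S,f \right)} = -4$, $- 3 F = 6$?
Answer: $-665$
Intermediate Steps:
$F = -2$ ($F = \left(- \frac{1}{3}\right) 6 = -2$)
$c = -23$ ($c = - 2 \left(-1 + 0\right) - 25 = \left(-2\right) \left(-1\right) - 25 = 2 - 25 = -23$)
$W = -6$ ($W = -4 - 2 = -6$)
$p W + c = 107 \left(-6\right) - 23 = -642 - 23 = -665$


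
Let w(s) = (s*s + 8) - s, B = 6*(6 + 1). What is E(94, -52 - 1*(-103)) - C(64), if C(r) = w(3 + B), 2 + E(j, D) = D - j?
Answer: -2033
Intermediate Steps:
B = 42 (B = 6*7 = 42)
E(j, D) = -2 + D - j (E(j, D) = -2 + (D - j) = -2 + D - j)
w(s) = 8 + s² - s (w(s) = (s² + 8) - s = (8 + s²) - s = 8 + s² - s)
C(r) = 1988 (C(r) = 8 + (3 + 42)² - (3 + 42) = 8 + 45² - 1*45 = 8 + 2025 - 45 = 1988)
E(94, -52 - 1*(-103)) - C(64) = (-2 + (-52 - 1*(-103)) - 1*94) - 1*1988 = (-2 + (-52 + 103) - 94) - 1988 = (-2 + 51 - 94) - 1988 = -45 - 1988 = -2033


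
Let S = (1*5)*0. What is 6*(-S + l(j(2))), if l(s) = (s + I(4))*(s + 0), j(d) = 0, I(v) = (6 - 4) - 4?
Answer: 0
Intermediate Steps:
I(v) = -2 (I(v) = 2 - 4 = -2)
S = 0 (S = 5*0 = 0)
l(s) = s*(-2 + s) (l(s) = (s - 2)*(s + 0) = (-2 + s)*s = s*(-2 + s))
6*(-S + l(j(2))) = 6*(-1*0 + 0*(-2 + 0)) = 6*(0 + 0*(-2)) = 6*(0 + 0) = 6*0 = 0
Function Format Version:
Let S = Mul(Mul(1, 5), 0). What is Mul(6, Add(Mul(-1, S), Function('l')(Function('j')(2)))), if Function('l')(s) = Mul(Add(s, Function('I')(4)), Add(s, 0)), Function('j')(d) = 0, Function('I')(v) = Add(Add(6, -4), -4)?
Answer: 0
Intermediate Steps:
Function('I')(v) = -2 (Function('I')(v) = Add(2, -4) = -2)
S = 0 (S = Mul(5, 0) = 0)
Function('l')(s) = Mul(s, Add(-2, s)) (Function('l')(s) = Mul(Add(s, -2), Add(s, 0)) = Mul(Add(-2, s), s) = Mul(s, Add(-2, s)))
Mul(6, Add(Mul(-1, S), Function('l')(Function('j')(2)))) = Mul(6, Add(Mul(-1, 0), Mul(0, Add(-2, 0)))) = Mul(6, Add(0, Mul(0, -2))) = Mul(6, Add(0, 0)) = Mul(6, 0) = 0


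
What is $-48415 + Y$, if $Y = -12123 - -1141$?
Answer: $-59397$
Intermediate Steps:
$Y = -10982$ ($Y = -12123 + 1141 = -10982$)
$-48415 + Y = -48415 - 10982 = -59397$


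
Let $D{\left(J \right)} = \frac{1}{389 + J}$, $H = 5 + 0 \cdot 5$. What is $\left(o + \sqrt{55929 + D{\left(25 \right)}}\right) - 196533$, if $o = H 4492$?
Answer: $-174073 + \frac{7 \sqrt{21736978}}{138} \approx -1.7384 \cdot 10^{5}$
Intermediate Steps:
$H = 5$ ($H = 5 + 0 = 5$)
$o = 22460$ ($o = 5 \cdot 4492 = 22460$)
$\left(o + \sqrt{55929 + D{\left(25 \right)}}\right) - 196533 = \left(22460 + \sqrt{55929 + \frac{1}{389 + 25}}\right) - 196533 = \left(22460 + \sqrt{55929 + \frac{1}{414}}\right) - 196533 = \left(22460 + \sqrt{\frac{23154607}{414}}\right) - 196533 = \left(22460 + \frac{7 \sqrt{21736978}}{138}\right) - 196533 = -174073 + \frac{7 \sqrt{21736978}}{138}$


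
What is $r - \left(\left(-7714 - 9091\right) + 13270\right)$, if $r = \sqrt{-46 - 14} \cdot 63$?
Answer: $3535 + 126 i \sqrt{15} \approx 3535.0 + 488.0 i$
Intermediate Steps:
$r = 126 i \sqrt{15}$ ($r = \sqrt{-60} \cdot 63 = 2 i \sqrt{15} \cdot 63 = 126 i \sqrt{15} \approx 488.0 i$)
$r - \left(\left(-7714 - 9091\right) + 13270\right) = 126 i \sqrt{15} - \left(\left(-7714 - 9091\right) + 13270\right) = 126 i \sqrt{15} - \left(-16805 + 13270\right) = 126 i \sqrt{15} - -3535 = 126 i \sqrt{15} + 3535 = 3535 + 126 i \sqrt{15}$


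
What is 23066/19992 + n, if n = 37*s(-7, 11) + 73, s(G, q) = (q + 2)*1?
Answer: 5549317/9996 ≈ 555.15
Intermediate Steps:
s(G, q) = 2 + q (s(G, q) = (2 + q)*1 = 2 + q)
n = 554 (n = 37*(2 + 11) + 73 = 37*13 + 73 = 481 + 73 = 554)
23066/19992 + n = 23066/19992 + 554 = 23066*(1/19992) + 554 = 11533/9996 + 554 = 5549317/9996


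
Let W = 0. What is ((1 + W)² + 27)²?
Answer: 784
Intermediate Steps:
((1 + W)² + 27)² = ((1 + 0)² + 27)² = (1² + 27)² = (1 + 27)² = 28² = 784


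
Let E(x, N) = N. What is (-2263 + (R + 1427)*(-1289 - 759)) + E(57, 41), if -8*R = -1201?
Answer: -3232174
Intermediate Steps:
R = 1201/8 (R = -1/8*(-1201) = 1201/8 ≈ 150.13)
(-2263 + (R + 1427)*(-1289 - 759)) + E(57, 41) = (-2263 + (1201/8 + 1427)*(-1289 - 759)) + 41 = (-2263 + (12617/8)*(-2048)) + 41 = (-2263 - 3229952) + 41 = -3232215 + 41 = -3232174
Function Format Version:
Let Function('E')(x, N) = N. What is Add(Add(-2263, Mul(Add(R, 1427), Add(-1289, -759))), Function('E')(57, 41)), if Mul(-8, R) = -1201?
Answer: -3232174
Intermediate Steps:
R = Rational(1201, 8) (R = Mul(Rational(-1, 8), -1201) = Rational(1201, 8) ≈ 150.13)
Add(Add(-2263, Mul(Add(R, 1427), Add(-1289, -759))), Function('E')(57, 41)) = Add(Add(-2263, Mul(Add(Rational(1201, 8), 1427), Add(-1289, -759))), 41) = Add(Add(-2263, Mul(Rational(12617, 8), -2048)), 41) = Add(Add(-2263, -3229952), 41) = Add(-3232215, 41) = -3232174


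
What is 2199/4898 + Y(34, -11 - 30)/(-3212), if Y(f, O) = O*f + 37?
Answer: 6854887/7866188 ≈ 0.87144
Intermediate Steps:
Y(f, O) = 37 + O*f
2199/4898 + Y(34, -11 - 30)/(-3212) = 2199/4898 + (37 + (-11 - 30)*34)/(-3212) = 2199*(1/4898) + (37 - 41*34)*(-1/3212) = 2199/4898 + (37 - 1394)*(-1/3212) = 2199/4898 - 1357*(-1/3212) = 2199/4898 + 1357/3212 = 6854887/7866188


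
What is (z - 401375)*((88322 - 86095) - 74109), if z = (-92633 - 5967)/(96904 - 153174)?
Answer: 9549850403690/331 ≈ 2.8852e+10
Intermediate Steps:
z = 580/331 (z = -98600/(-56270) = -98600*(-1/56270) = 580/331 ≈ 1.7523)
(z - 401375)*((88322 - 86095) - 74109) = (580/331 - 401375)*((88322 - 86095) - 74109) = -132854545*(2227 - 74109)/331 = -132854545/331*(-71882) = 9549850403690/331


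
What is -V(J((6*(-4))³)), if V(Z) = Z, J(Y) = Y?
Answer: 13824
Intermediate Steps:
-V(J((6*(-4))³)) = -(6*(-4))³ = -1*(-24)³ = -1*(-13824) = 13824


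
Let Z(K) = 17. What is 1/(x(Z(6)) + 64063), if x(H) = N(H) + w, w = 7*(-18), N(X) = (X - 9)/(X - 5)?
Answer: 3/191813 ≈ 1.5640e-5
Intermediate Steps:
N(X) = (-9 + X)/(-5 + X)
w = -126
x(H) = -126 + (-9 + H)/(-5 + H) (x(H) = (-9 + H)/(-5 + H) - 126 = -126 + (-9 + H)/(-5 + H))
1/(x(Z(6)) + 64063) = 1/((621 - 125*17)/(-5 + 17) + 64063) = 1/((621 - 2125)/12 + 64063) = 1/((1/12)*(-1504) + 64063) = 1/(-376/3 + 64063) = 1/(191813/3) = 3/191813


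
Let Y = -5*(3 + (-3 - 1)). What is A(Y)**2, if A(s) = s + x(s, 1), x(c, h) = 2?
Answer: 49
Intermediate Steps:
Y = 5 (Y = -5*(3 - 4) = -5*(-1) = 5)
A(s) = 2 + s (A(s) = s + 2 = 2 + s)
A(Y)**2 = (2 + 5)**2 = 7**2 = 49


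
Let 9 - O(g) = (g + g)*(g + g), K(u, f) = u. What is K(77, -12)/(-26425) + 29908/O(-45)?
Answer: -112991701/30543525 ≈ -3.6994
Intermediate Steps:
O(g) = 9 - 4*g² (O(g) = 9 - (g + g)*(g + g) = 9 - 2*g*2*g = 9 - 4*g²)
K(77, -12)/(-26425) + 29908/O(-45) = 77/(-26425) + 29908/(9 - 4*(-45)²) = 77*(-1/26425) + 29908/(9 - 4*2025) = -11/3775 + 29908/(9 - 8100) = -11/3775 + 29908/(-8091) = -11/3775 + 29908*(-1/8091) = -11/3775 - 29908/8091 = -112991701/30543525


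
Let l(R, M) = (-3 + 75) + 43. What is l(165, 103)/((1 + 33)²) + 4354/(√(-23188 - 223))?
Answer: 115/1156 - 4354*I*√23411/23411 ≈ 0.099481 - 28.456*I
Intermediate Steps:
l(R, M) = 115 (l(R, M) = 72 + 43 = 115)
l(165, 103)/((1 + 33)²) + 4354/(√(-23188 - 223)) = 115/((1 + 33)²) + 4354/(√(-23188 - 223)) = 115/(34²) + 4354/(√(-23411)) = 115/1156 + 4354/((I*√23411)) = 115*(1/1156) + 4354*(-I*√23411/23411) = 115/1156 - 4354*I*√23411/23411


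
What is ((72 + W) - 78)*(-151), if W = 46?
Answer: -6040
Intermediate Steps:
((72 + W) - 78)*(-151) = ((72 + 46) - 78)*(-151) = (118 - 78)*(-151) = 40*(-151) = -6040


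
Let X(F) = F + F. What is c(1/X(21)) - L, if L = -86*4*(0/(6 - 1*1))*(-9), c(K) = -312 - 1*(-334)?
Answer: 22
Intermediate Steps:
X(F) = 2*F
c(K) = 22 (c(K) = -312 + 334 = 22)
L = 0 (L = -86*4*(0/(6 - 1))*(-9) = -86*4*(0/5)*(-9) = -86*4*(0*(⅕))*(-9) = -86*4*0*(-9) = -0*(-9) = -86*0 = 0)
c(1/X(21)) - L = 22 - 1*0 = 22 + 0 = 22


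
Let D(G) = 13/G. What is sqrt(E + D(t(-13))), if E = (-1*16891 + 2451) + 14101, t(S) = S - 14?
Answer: I*sqrt(27498)/9 ≈ 18.425*I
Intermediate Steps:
t(S) = -14 + S
E = -339 (E = (-16891 + 2451) + 14101 = -14440 + 14101 = -339)
sqrt(E + D(t(-13))) = sqrt(-339 + 13/(-14 - 13)) = sqrt(-339 + 13/(-27)) = sqrt(-339 + 13*(-1/27)) = sqrt(-339 - 13/27) = sqrt(-9166/27) = I*sqrt(27498)/9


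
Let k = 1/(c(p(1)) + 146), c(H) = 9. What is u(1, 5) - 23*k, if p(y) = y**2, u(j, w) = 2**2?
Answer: 597/155 ≈ 3.8516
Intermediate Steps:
u(j, w) = 4
k = 1/155 (k = 1/(9 + 146) = 1/155 ≈ 0.0064516)
u(1, 5) - 23*k = 4 - 23*1/155 = 4 - 23/155 = 597/155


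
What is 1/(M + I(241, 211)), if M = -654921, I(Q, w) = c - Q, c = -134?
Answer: -1/655296 ≈ -1.5260e-6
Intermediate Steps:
I(Q, w) = -134 - Q
1/(M + I(241, 211)) = 1/(-654921 + (-134 - 1*241)) = 1/(-654921 + (-134 - 241)) = 1/(-654921 - 375) = 1/(-655296) = -1/655296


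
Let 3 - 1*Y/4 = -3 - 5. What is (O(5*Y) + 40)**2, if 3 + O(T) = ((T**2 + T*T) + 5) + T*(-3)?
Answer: 9250977124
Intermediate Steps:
Y = 44 (Y = 12 - 4*(-3 - 5) = 12 - 4*(-8) = 12 + 32 = 44)
O(T) = 2 - 3*T + 2*T**2 (O(T) = -3 + (((T**2 + T*T) + 5) + T*(-3)) = -3 + (((T**2 + T**2) + 5) - 3*T) = -3 + ((2*T**2 + 5) - 3*T) = -3 + ((5 + 2*T**2) - 3*T) = -3 + (5 - 3*T + 2*T**2) = 2 - 3*T + 2*T**2)
(O(5*Y) + 40)**2 = ((2 - 15*44 + 2*(5*44)**2) + 40)**2 = ((2 - 3*220 + 2*220**2) + 40)**2 = ((2 - 660 + 2*48400) + 40)**2 = ((2 - 660 + 96800) + 40)**2 = (96142 + 40)**2 = 96182**2 = 9250977124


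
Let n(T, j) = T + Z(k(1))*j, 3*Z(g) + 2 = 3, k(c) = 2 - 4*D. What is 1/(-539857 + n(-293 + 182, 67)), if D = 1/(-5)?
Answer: -3/1619837 ≈ -1.8520e-6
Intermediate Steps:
D = -⅕ (D = 1*(-⅕) = -⅕ ≈ -0.20000)
k(c) = 14/5 (k(c) = 2 - 4*(-⅕) = 2 + ⅘ = 14/5)
Z(g) = ⅓ (Z(g) = -⅔ + (⅓)*3 = -⅔ + 1 = ⅓)
n(T, j) = T + j/3
1/(-539857 + n(-293 + 182, 67)) = 1/(-539857 + ((-293 + 182) + (⅓)*67)) = 1/(-539857 + (-111 + 67/3)) = 1/(-539857 - 266/3) = 1/(-1619837/3) = -3/1619837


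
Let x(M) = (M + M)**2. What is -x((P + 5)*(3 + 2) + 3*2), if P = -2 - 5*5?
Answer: -43264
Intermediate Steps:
P = -27 (P = -2 - 25 = -27)
x(M) = 4*M**2 (x(M) = (2*M)**2 = 4*M**2)
-x((P + 5)*(3 + 2) + 3*2) = -4*((-27 + 5)*(3 + 2) + 3*2)**2 = -4*(-22*5 + 6)**2 = -4*(-110 + 6)**2 = -4*(-104)**2 = -4*10816 = -1*43264 = -43264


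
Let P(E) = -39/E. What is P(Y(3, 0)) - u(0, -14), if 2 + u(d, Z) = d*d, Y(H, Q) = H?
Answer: -11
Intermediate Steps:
u(d, Z) = -2 + d**2 (u(d, Z) = -2 + d*d = -2 + d**2)
P(Y(3, 0)) - u(0, -14) = -39/3 - (-2 + 0**2) = -39*1/3 - (-2 + 0) = -13 - 1*(-2) = -13 + 2 = -11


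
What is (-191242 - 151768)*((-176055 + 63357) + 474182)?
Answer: -123992626840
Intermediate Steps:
(-191242 - 151768)*((-176055 + 63357) + 474182) = -343010*(-112698 + 474182) = -343010*361484 = -123992626840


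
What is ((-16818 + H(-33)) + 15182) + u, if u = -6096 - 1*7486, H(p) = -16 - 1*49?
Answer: -15283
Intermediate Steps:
H(p) = -65 (H(p) = -16 - 49 = -65)
u = -13582 (u = -6096 - 7486 = -13582)
((-16818 + H(-33)) + 15182) + u = ((-16818 - 65) + 15182) - 13582 = (-16883 + 15182) - 13582 = -1701 - 13582 = -15283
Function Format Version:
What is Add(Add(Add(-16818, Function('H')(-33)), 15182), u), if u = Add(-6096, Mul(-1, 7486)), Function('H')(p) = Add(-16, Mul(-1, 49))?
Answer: -15283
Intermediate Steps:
Function('H')(p) = -65 (Function('H')(p) = Add(-16, -49) = -65)
u = -13582 (u = Add(-6096, -7486) = -13582)
Add(Add(Add(-16818, Function('H')(-33)), 15182), u) = Add(Add(Add(-16818, -65), 15182), -13582) = Add(Add(-16883, 15182), -13582) = Add(-1701, -13582) = -15283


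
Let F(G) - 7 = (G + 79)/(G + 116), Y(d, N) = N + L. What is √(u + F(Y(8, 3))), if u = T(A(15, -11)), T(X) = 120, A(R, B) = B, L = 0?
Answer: √1808205/119 ≈ 11.300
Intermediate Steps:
Y(d, N) = N (Y(d, N) = N + 0 = N)
F(G) = 7 + (79 + G)/(116 + G) (F(G) = 7 + (G + 79)/(G + 116) = 7 + (79 + G)/(116 + G))
u = 120
√(u + F(Y(8, 3))) = √(120 + (891 + 8*3)/(116 + 3)) = √(120 + (891 + 24)/119) = √(120 + (1/119)*915) = √(120 + 915/119) = √(15195/119) = √1808205/119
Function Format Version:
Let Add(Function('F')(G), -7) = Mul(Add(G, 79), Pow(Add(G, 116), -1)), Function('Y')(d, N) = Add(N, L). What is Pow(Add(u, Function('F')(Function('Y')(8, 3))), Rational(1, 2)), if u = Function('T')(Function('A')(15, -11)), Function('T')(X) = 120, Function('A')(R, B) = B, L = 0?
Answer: Mul(Rational(1, 119), Pow(1808205, Rational(1, 2))) ≈ 11.300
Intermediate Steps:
Function('Y')(d, N) = N (Function('Y')(d, N) = Add(N, 0) = N)
Function('F')(G) = Add(7, Mul(Pow(Add(116, G), -1), Add(79, G))) (Function('F')(G) = Add(7, Mul(Add(G, 79), Pow(Add(G, 116), -1))) = Add(7, Mul(Add(79, G), Pow(Add(116, G), -1))) = Add(7, Mul(Pow(Add(116, G), -1), Add(79, G))))
u = 120
Pow(Add(u, Function('F')(Function('Y')(8, 3))), Rational(1, 2)) = Pow(Add(120, Mul(Pow(Add(116, 3), -1), Add(891, Mul(8, 3)))), Rational(1, 2)) = Pow(Add(120, Mul(Pow(119, -1), Add(891, 24))), Rational(1, 2)) = Pow(Add(120, Mul(Rational(1, 119), 915)), Rational(1, 2)) = Pow(Add(120, Rational(915, 119)), Rational(1, 2)) = Pow(Rational(15195, 119), Rational(1, 2)) = Mul(Rational(1, 119), Pow(1808205, Rational(1, 2)))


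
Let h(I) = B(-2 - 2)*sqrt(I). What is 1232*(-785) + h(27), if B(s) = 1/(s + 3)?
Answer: -967120 - 3*sqrt(3) ≈ -9.6713e+5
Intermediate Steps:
B(s) = 1/(3 + s)
h(I) = -sqrt(I) (h(I) = sqrt(I)/(3 + (-2 - 2)) = sqrt(I)/(3 - 4) = sqrt(I)/(-1) = -sqrt(I))
1232*(-785) + h(27) = 1232*(-785) - sqrt(27) = -967120 - 3*sqrt(3)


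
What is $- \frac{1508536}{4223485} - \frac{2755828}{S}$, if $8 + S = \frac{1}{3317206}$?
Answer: $\frac{38609578139501444688}{112081354039795} \approx 3.4448 \cdot 10^{5}$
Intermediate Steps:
$S = - \frac{26537647}{3317206}$ ($S = -8 + \frac{1}{3317206} = - \frac{26537647}{3317206} \approx -8.0$)
$- \frac{1508536}{4223485} - \frac{2755828}{S} = - \frac{1508536}{4223485} - \frac{2755828}{- \frac{26537647}{3317206}} = \left(-1508536\right) \frac{1}{4223485} - - \frac{9141649176568}{26537647} = - \frac{1508536}{4223485} + \frac{9141649176568}{26537647} = \frac{38609578139501444688}{112081354039795}$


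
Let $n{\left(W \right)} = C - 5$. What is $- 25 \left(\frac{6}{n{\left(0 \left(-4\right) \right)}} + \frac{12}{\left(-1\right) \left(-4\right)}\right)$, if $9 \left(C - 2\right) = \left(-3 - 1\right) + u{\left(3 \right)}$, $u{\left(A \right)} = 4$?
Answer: $-25$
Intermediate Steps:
$C = 2$ ($C = 2 + \frac{\left(-3 - 1\right) + 4}{9} = 2 + \frac{-4 + 4}{9} = 2 + \frac{1}{9} \cdot 0 = 2 + 0 = 2$)
$n{\left(W \right)} = -3$ ($n{\left(W \right)} = 2 - 5 = -3$)
$- 25 \left(\frac{6}{n{\left(0 \left(-4\right) \right)}} + \frac{12}{\left(-1\right) \left(-4\right)}\right) = - 25 \left(\frac{6}{-3} + \frac{12}{\left(-1\right) \left(-4\right)}\right) = - 25 \left(6 \left(- \frac{1}{3}\right) + \frac{12}{4}\right) = - 25 \left(-2 + 12 \cdot \frac{1}{4}\right) = - 25 \left(-2 + 3\right) = \left(-25\right) 1 = -25$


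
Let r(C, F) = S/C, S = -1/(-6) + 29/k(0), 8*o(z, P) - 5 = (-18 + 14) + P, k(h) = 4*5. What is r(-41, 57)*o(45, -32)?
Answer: 3007/19680 ≈ 0.15279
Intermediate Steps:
k(h) = 20
o(z, P) = ⅛ + P/8 (o(z, P) = 5/8 + ((-18 + 14) + P)/8 = 5/8 + (-4 + P)/8 = 5/8 + (-½ + P/8) = ⅛ + P/8)
S = 97/60 (S = -1/(-6) + 29/20 = -1*(-⅙) + 29*(1/20) = ⅙ + 29/20 = 97/60 ≈ 1.6167)
r(C, F) = 97/(60*C)
r(-41, 57)*o(45, -32) = ((97/60)/(-41))*(⅛ + (⅛)*(-32)) = ((97/60)*(-1/41))*(⅛ - 4) = -97/2460*(-31/8) = 3007/19680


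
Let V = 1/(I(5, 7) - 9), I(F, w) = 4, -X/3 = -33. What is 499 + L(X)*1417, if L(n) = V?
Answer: 1078/5 ≈ 215.60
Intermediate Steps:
X = 99 (X = -3*(-33) = 99)
V = -⅕ (V = 1/(4 - 9) = 1/(-5) = -⅕ ≈ -0.20000)
L(n) = -⅕
499 + L(X)*1417 = 499 - ⅕*1417 = 499 - 1417/5 = 1078/5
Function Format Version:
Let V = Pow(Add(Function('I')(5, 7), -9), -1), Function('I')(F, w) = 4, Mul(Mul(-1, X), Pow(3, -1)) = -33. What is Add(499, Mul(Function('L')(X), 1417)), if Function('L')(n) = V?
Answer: Rational(1078, 5) ≈ 215.60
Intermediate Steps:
X = 99 (X = Mul(-3, -33) = 99)
V = Rational(-1, 5) (V = Pow(Add(4, -9), -1) = Pow(-5, -1) = Rational(-1, 5) ≈ -0.20000)
Function('L')(n) = Rational(-1, 5)
Add(499, Mul(Function('L')(X), 1417)) = Add(499, Mul(Rational(-1, 5), 1417)) = Add(499, Rational(-1417, 5)) = Rational(1078, 5)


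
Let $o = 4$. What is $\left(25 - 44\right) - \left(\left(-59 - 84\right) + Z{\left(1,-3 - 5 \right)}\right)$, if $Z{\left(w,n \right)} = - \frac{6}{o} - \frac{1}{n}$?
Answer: $\frac{1003}{8} \approx 125.38$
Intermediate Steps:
$Z{\left(w,n \right)} = - \frac{3}{2} - \frac{1}{n}$ ($Z{\left(w,n \right)} = - \frac{6}{4} - \frac{1}{n} = \left(-6\right) \frac{1}{4} - \frac{1}{n} = - \frac{3}{2} - \frac{1}{n}$)
$\left(25 - 44\right) - \left(\left(-59 - 84\right) + Z{\left(1,-3 - 5 \right)}\right) = \left(25 - 44\right) - \left(\left(-59 - 84\right) - \left(\frac{3}{2} + \frac{1}{-3 - 5}\right)\right) = \left(25 - 44\right) - \left(-143 - \frac{11}{8}\right) = -19 - \left(-143 - \frac{11}{8}\right) = -19 - - \frac{1155}{8} = -19 + \frac{1155}{8} = \frac{1003}{8}$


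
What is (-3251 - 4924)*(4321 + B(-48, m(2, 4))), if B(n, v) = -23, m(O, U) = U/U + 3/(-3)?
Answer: -35136150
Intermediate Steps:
m(O, U) = 0 (m(O, U) = 1 + 3*(-⅓) = 1 - 1 = 0)
(-3251 - 4924)*(4321 + B(-48, m(2, 4))) = (-3251 - 4924)*(4321 - 23) = -8175*4298 = -35136150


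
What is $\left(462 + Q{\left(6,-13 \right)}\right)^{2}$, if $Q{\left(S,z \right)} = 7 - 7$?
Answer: $213444$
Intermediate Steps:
$Q{\left(S,z \right)} = 0$ ($Q{\left(S,z \right)} = 7 - 7 = 0$)
$\left(462 + Q{\left(6,-13 \right)}\right)^{2} = \left(462 + 0\right)^{2} = 462^{2} = 213444$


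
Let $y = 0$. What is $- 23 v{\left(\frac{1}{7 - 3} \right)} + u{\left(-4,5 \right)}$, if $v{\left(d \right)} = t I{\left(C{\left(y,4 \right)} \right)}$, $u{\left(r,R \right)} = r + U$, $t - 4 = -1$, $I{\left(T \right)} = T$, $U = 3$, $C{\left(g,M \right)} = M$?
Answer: $-277$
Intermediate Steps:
$t = 3$ ($t = 4 - 1 = 3$)
$u{\left(r,R \right)} = 3 + r$ ($u{\left(r,R \right)} = r + 3 = 3 + r$)
$v{\left(d \right)} = 12$ ($v{\left(d \right)} = 3 \cdot 4 = 12$)
$- 23 v{\left(\frac{1}{7 - 3} \right)} + u{\left(-4,5 \right)} = \left(-23\right) 12 + \left(3 - 4\right) = -276 - 1 = -277$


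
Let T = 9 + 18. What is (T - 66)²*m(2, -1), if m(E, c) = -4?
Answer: -6084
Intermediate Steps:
T = 27
(T - 66)²*m(2, -1) = (27 - 66)²*(-4) = (-39)²*(-4) = 1521*(-4) = -6084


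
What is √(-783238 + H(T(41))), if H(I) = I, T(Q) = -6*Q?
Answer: 26*I*√1159 ≈ 885.15*I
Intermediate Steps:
√(-783238 + H(T(41))) = √(-783238 - 6*41) = √(-783238 - 246) = √(-783484) = 26*I*√1159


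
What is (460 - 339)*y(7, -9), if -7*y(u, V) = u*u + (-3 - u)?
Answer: -4719/7 ≈ -674.14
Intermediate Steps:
y(u, V) = 3/7 - u**2/7 + u/7 (y(u, V) = -(u*u + (-3 - u))/7 = -(u**2 + (-3 - u))/7 = -(-3 + u**2 - u)/7 = 3/7 - u**2/7 + u/7)
(460 - 339)*y(7, -9) = (460 - 339)*(3/7 - 1/7*7**2 + (1/7)*7) = 121*(3/7 - 1/7*49 + 1) = 121*(3/7 - 7 + 1) = 121*(-39/7) = -4719/7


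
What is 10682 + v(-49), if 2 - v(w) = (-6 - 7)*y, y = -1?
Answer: 10671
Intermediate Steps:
v(w) = -11 (v(w) = 2 - (-6 - 7)*(-1) = 2 - (-13)*(-1) = 2 - 1*13 = 2 - 13 = -11)
10682 + v(-49) = 10682 - 11 = 10671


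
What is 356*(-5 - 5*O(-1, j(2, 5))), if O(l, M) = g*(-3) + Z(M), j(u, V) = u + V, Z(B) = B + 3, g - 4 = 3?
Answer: 17800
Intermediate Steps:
g = 7 (g = 4 + 3 = 7)
Z(B) = 3 + B
j(u, V) = V + u
O(l, M) = -18 + M (O(l, M) = 7*(-3) + (3 + M) = -21 + (3 + M) = -18 + M)
356*(-5 - 5*O(-1, j(2, 5))) = 356*(-5 - 5*(-18 + (5 + 2))) = 356*(-5 - 5*(-18 + 7)) = 356*(-5 - 5*(-11)) = 356*(-5 + 55) = 356*50 = 17800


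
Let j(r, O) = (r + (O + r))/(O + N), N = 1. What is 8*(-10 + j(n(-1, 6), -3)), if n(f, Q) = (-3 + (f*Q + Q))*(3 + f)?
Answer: -20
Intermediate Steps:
n(f, Q) = (3 + f)*(-3 + Q + Q*f) (n(f, Q) = (-3 + (Q*f + Q))*(3 + f) = (-3 + (Q + Q*f))*(3 + f) = (-3 + Q + Q*f)*(3 + f) = (3 + f)*(-3 + Q + Q*f))
j(r, O) = (O + 2*r)/(1 + O) (j(r, O) = (r + (O + r))/(O + 1) = (O + 2*r)/(1 + O))
8*(-10 + j(n(-1, 6), -3)) = 8*(-10 + (-3 + 2*(-9 - 3*(-1) + 3*6 + 6*(-1)**2 + 4*6*(-1)))/(1 - 3)) = 8*(-10 + (-3 + 2*(-9 + 3 + 18 + 6*1 - 24))/(-2)) = 8*(-10 - (-3 + 2*(-9 + 3 + 18 + 6 - 24))/2) = 8*(-10 - (-3 + 2*(-6))/2) = 8*(-10 - (-3 - 12)/2) = 8*(-10 - 1/2*(-15)) = 8*(-10 + 15/2) = 8*(-5/2) = -20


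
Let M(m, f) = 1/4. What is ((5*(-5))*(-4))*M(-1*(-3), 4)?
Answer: 25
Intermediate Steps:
M(m, f) = ¼
((5*(-5))*(-4))*M(-1*(-3), 4) = ((5*(-5))*(-4))*(¼) = -25*(-4)*(¼) = 100*(¼) = 25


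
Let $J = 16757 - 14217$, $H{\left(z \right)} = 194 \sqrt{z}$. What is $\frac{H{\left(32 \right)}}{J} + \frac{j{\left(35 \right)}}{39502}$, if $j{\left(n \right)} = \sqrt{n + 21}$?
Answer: $\frac{\sqrt{14}}{19751} + \frac{194 \sqrt{2}}{635} \approx 0.43225$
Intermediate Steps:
$j{\left(n \right)} = \sqrt{21 + n}$
$J = 2540$
$\frac{H{\left(32 \right)}}{J} + \frac{j{\left(35 \right)}}{39502} = \frac{194 \sqrt{32}}{2540} + \frac{\sqrt{21 + 35}}{39502} = 194 \cdot 4 \sqrt{2} \cdot \frac{1}{2540} + \sqrt{56} \cdot \frac{1}{39502} = 776 \sqrt{2} \cdot \frac{1}{2540} + 2 \sqrt{14} \cdot \frac{1}{39502} = \frac{194 \sqrt{2}}{635} + \frac{\sqrt{14}}{19751} = \frac{\sqrt{14}}{19751} + \frac{194 \sqrt{2}}{635}$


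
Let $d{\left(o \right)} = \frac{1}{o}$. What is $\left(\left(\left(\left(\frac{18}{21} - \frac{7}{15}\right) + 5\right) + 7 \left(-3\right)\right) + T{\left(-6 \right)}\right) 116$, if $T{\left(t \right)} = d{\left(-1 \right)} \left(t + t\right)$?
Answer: $- \frac{43964}{105} \approx -418.7$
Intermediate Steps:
$T{\left(t \right)} = - 2 t$ ($T{\left(t \right)} = \frac{t + t}{-1} = - 2 t$)
$\left(\left(\left(\left(\frac{18}{21} - \frac{7}{15}\right) + 5\right) + 7 \left(-3\right)\right) + T{\left(-6 \right)}\right) 116 = \left(\left(\left(\left(\frac{18}{21} - \frac{7}{15}\right) + 5\right) + 7 \left(-3\right)\right) - -12\right) 116 = \left(\left(\left(\left(18 \cdot \frac{1}{21} - \frac{7}{15}\right) + 5\right) - 21\right) + 12\right) 116 = \left(\left(\left(\left(\frac{6}{7} - \frac{7}{15}\right) + 5\right) - 21\right) + 12\right) 116 = \left(\left(\left(\frac{41}{105} + 5\right) - 21\right) + 12\right) 116 = \left(\left(\frac{566}{105} - 21\right) + 12\right) 116 = \left(- \frac{1639}{105} + 12\right) 116 = \left(- \frac{379}{105}\right) 116 = - \frac{43964}{105}$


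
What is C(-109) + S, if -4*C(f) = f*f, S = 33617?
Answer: 122587/4 ≈ 30647.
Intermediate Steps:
C(f) = -f²/4 (C(f) = -f*f/4 = -f²/4)
C(-109) + S = -¼*(-109)² + 33617 = -¼*11881 + 33617 = -11881/4 + 33617 = 122587/4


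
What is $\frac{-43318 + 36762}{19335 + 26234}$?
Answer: $- \frac{6556}{45569} \approx -0.14387$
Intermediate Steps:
$\frac{-43318 + 36762}{19335 + 26234} = - \frac{6556}{45569}$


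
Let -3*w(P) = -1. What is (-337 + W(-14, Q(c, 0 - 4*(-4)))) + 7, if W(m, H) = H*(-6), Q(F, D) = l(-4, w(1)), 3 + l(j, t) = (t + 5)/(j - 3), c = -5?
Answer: -2152/7 ≈ -307.43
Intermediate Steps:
w(P) = 1/3 (w(P) = -1/3*(-1) = 1/3)
l(j, t) = -3 + (5 + t)/(-3 + j) (l(j, t) = -3 + (t + 5)/(j - 3) = -3 + (5 + t)/(-3 + j))
Q(F, D) = -79/21 (Q(F, D) = (14 + 1/3 - 3*(-4))/(-3 - 4) = (14 + 1/3 + 12)/(-7) = -1/7*79/3 = -79/21)
W(m, H) = -6*H
(-337 + W(-14, Q(c, 0 - 4*(-4)))) + 7 = (-337 - 6*(-79/21)) + 7 = (-337 + 158/7) + 7 = -2201/7 + 7 = -2152/7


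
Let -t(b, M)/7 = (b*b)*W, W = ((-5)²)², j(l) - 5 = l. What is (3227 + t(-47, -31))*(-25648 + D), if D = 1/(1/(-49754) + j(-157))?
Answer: 1873932739219263128/7562609 ≈ 2.4779e+11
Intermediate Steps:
j(l) = 5 + l
W = 625 (W = 25² = 625)
t(b, M) = -4375*b² (t(b, M) = -7*b*b*625 = -7*b²*625 = -4375*b²)
D = -49754/7562609 (D = 1/(1/(-49754) + (5 - 157)) = 1/(-1/49754 - 152) = 1/(-7562609/49754) = -49754/7562609 ≈ -0.0065789)
(3227 + t(-47, -31))*(-25648 + D) = (3227 - 4375*(-47)²)*(-25648 - 49754/7562609) = (3227 - 4375*2209)*(-193965845386/7562609) = (3227 - 9664375)*(-193965845386/7562609) = -9661148*(-193965845386/7562609) = 1873932739219263128/7562609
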